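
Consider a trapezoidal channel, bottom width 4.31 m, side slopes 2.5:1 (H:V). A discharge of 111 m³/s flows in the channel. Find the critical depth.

At critical depth, Q² T / (g A³) = 1, i.e. A³/T = Q²/g = 111²/9.81 = 1256.
At y = 3.11 m: A³/T = 2673 — over.
At y = 2.59 m: A³/T = 1263 — ≈ 1256.

y_c = 2.59 m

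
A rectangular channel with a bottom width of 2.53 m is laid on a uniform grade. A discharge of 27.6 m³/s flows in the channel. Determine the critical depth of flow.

For a rectangular channel, critical depth y_c = (q²/g)^(1/3) where q = Q/b = 27.6/2.53 = 10.91 m²/s.
So y_c = (10.91²/9.81)^(1/3) = 2.3 m.

y_c = 2.3 m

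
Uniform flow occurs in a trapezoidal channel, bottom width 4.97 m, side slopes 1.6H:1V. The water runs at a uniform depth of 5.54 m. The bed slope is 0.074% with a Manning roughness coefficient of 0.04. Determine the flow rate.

With bottom width b = 4.97 m and side slope z = 1.6: A = (b + zy)y = (4.97 + 1.6×5.54)×5.54 = 76.64 m²; P = b + 2y√(1+z²) = 4.97 + 2×5.54×1.887 = 25.88 m.
Hydraulic radius R = A/P = 76.64/25.88 = 2.962 m.
Manning's equation: Q = (1/n) A R^(2/3) S^(1/2) = (1/0.04) × 76.64 × 2.962^(2/3) × 0.00074^(1/2) = 107 m³/s.

Q = 107 m³/s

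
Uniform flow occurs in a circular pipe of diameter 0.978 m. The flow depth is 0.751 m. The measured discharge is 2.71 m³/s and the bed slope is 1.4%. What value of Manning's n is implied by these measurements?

For a circular section of diameter D = 0.978 m at depth y = 0.751 m, the central angle is θ = 2 arccos(1 − 2y/D) = 4.272 rad. Then A = (D²/8)(θ − sin θ) = 0.619 m² and P = Dθ/2 = 2.089 m.
Hydraulic radius R = A/P = 0.619/2.089 = 0.2963 m.
Rearranging Manning's equation: n = (1/Q) A R^(2/3) S^(1/2) = (1/2.71) × 0.619 × 0.2963^(2/3) × √0.014 = 0.012.

n = 0.012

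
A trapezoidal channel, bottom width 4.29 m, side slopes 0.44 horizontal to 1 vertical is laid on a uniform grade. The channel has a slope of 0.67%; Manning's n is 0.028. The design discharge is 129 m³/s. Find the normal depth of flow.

Manning's equation rearranged: A R^(2/3) = nQ / (1·√S) = 0.028 × 129 / (√0.0067) = 44.13.
Try y = 4.83 m: A R^(2/3) = 50.61 — over.
Try y = 3.16 m: A R^(2/3) = 24.59 — short.
Try y = 4.46 m: A R^(2/3) = 44.07 — close enough.

y_n = 4.46 m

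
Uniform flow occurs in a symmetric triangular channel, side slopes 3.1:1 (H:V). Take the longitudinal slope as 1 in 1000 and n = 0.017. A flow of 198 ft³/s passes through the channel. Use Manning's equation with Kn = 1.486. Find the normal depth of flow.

Manning's equation rearranged: A R^(2/3) = nQ / (1.486·√S) = 0.017 × 198 / (1.486 × √0.001) = 71.63.
Trying y = 4.35 ft: A R^(2/3) = 95.28 — too large.
Trying y = 3.12 ft: A R^(2/3) = 39.27 — too small.
Trying y = 3.91 ft: A R^(2/3) = 71.69 — close enough.

y_n = 3.91 ft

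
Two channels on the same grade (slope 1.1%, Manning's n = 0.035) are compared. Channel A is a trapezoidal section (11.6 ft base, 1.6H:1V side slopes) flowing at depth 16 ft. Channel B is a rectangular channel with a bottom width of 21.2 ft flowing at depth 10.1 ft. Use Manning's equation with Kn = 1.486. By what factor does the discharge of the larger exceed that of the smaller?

Channel A: With bottom width b = 11.6 ft and side slope z = 1.6: A = (b + zy)y = (11.6 + 1.6×16)×16 = 595.2 ft²; P = b + 2y√(1+z²) = 11.6 + 2×16×1.887 = 71.98 ft. Hydraulic radius R = A/P = 595.2/71.98 = 8.269 ft. Q_A = (1.486/0.035)·595.2·8.269^(2/3)·√0.011 = 10840 ft³/s.
Channel B: Flow area A = b·y = 21.2 × 10.1 = 214.1 ft². Wetted perimeter P = b + 2y = 21.2 + 2×10.1 = 41.4 ft. Hydraulic radius R = A/P = 214.1/41.4 = 5.172 ft. Q_B = (1.486/0.035)·214.1·5.172^(2/3)·√0.011 = 2852 ft³/s.
The larger discharge is 10840 ft³/s and the smaller is 2852 ft³/s; the ratio is 3.8.

3.8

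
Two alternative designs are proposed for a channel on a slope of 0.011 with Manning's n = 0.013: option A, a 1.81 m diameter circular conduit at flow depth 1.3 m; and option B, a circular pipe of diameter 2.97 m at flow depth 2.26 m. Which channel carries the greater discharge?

Channel A: For a circular section of diameter D = 1.81 m at depth y = 1.3 m, the central angle is θ = 2 arccos(1 − 2y/D) = 4.045 rad. Then A = (D²/8)(θ − sin θ) = 1.978 m² and P = Dθ/2 = 3.661 m. Hydraulic radius R = A/P = 1.978/3.661 = 0.5404 m. Q_A = (1/0.013)·1.978·0.5404^(2/3)·√0.011 = 10.59 m³/s.
Channel B: For a circular section of diameter D = 2.97 m at depth y = 2.26 m, the central angle is θ = 2 arccos(1 − 2y/D) = 4.24 rad. Then A = (D²/8)(θ − sin θ) = 5.656 m² and P = Dθ/2 = 6.296 m. Hydraulic radius R = A/P = 5.656/6.296 = 0.8984 m. Q_B = (1/0.013)·5.656·0.8984^(2/3)·√0.011 = 42.49 m³/s.
Q_A = 10.59 m³/s vs Q_B = 42.49 m³/s, so channel B carries more.

channel B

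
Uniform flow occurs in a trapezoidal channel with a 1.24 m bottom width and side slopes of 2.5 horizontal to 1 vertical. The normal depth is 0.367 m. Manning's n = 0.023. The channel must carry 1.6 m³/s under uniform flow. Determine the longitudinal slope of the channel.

S = 0.014

With bottom width b = 1.24 m and side slope z = 2.5: A = (b + zy)y = (1.24 + 2.5×0.367)×0.367 = 0.7918 m²; P = b + 2y√(1+z²) = 1.24 + 2×0.367×2.693 = 3.216 m.
Hydraulic radius R = A/P = 0.7918/3.216 = 0.2462 m.
From Manning's equation, S = [nQ / (1 A R^(2/3))]² = [0.023 × 1.6 / (1 × 0.7918 × 0.2462^(2/3))]² = 0.014.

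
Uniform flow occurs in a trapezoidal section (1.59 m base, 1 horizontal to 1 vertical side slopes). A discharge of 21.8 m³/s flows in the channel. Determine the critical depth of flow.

y_c = 1.85 m

At critical depth, Q² T / (g A³) = 1, i.e. A³/T = Q²/g = 21.8²/9.81 = 48.44.
Try y = 1.35 m: A³/T = 14.57 — too small.
Try y = 2.06 m: A³/T = 74.45 — too large.
Try y = 1.85 m: A³/T = 48.72 — close enough.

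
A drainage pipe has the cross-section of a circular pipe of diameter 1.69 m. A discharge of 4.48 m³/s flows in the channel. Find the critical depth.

y_c = 1.07 m

At critical depth, Q² T / (g A³) = 1, i.e. A³/T = Q²/g = 4.48²/9.81 = 2.046.
At y = 0.936 m: A³/T = 1.234 — short.
At y = 1.33 m: A³/T = 4.907 — over.
At y = 1.07 m: A³/T = 2.061 — close enough.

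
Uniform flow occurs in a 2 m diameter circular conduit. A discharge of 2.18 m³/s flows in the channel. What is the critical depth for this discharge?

y_c = 0.697 m

At critical depth, Q² T / (g A³) = 1, i.e. A³/T = Q²/g = 2.18²/9.81 = 0.4844.
Try y = 0.616 m: A³/T = 0.3009 — short.
Try y = 0.846 m: A³/T = 1.022 — over.
Try y = 0.697 m: A³/T = 0.4851 — ≈ 0.4844.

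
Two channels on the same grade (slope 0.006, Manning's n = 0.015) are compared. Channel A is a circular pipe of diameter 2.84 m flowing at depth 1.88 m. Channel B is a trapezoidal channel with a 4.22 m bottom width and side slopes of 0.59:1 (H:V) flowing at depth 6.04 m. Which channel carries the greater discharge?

channel B

Channel A: For a circular section of diameter D = 2.84 m at depth y = 1.88 m, the central angle is θ = 2 arccos(1 − 2y/D) = 3.801 rad. Then A = (D²/8)(θ − sin θ) = 4.451 m² and P = Dθ/2 = 5.398 m. Hydraulic radius R = A/P = 4.451/5.398 = 0.8245 m. Q_A = (1/0.015)·4.451·0.8245^(2/3)·√0.006 = 20.21 m³/s.
Channel B: With bottom width b = 4.22 m and side slope z = 0.59: A = (b + zy)y = (4.22 + 0.59×6.04)×6.04 = 47.01 m²; P = b + 2y√(1+z²) = 4.22 + 2×6.04×1.161 = 18.25 m. Hydraulic radius R = A/P = 47.01/18.25 = 2.577 m. Q_B = (1/0.015)·47.01·2.577^(2/3)·√0.006 = 456.3 m³/s.
Q_A = 20.21 m³/s vs Q_B = 456.3 m³/s, so channel B carries more.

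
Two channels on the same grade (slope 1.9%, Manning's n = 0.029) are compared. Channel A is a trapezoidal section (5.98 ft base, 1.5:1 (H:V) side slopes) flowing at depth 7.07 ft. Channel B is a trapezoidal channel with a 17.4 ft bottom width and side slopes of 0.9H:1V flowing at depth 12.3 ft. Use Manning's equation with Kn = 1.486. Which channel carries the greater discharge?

Channel A: With bottom width b = 5.98 ft and side slope z = 1.5: A = (b + zy)y = (5.98 + 1.5×7.07)×7.07 = 117.3 ft²; P = b + 2y√(1+z²) = 5.98 + 2×7.07×1.803 = 31.47 ft. Hydraulic radius R = A/P = 117.3/31.47 = 3.726 ft. Q_A = (1.486/0.029)·117.3·3.726^(2/3)·√0.019 = 1990 ft³/s.
Channel B: With bottom width b = 17.4 ft and side slope z = 0.9: A = (b + zy)y = (17.4 + 0.9×12.3)×12.3 = 350.2 ft²; P = b + 2y√(1+z²) = 17.4 + 2×12.3×1.345 = 50.5 ft. Hydraulic radius R = A/P = 350.2/50.5 = 6.935 ft. Q_B = (1.486/0.029)·350.2·6.935^(2/3)·√0.019 = 8995 ft³/s.
Q_A = 1990 ft³/s vs Q_B = 8995 ft³/s, so channel B carries more.

channel B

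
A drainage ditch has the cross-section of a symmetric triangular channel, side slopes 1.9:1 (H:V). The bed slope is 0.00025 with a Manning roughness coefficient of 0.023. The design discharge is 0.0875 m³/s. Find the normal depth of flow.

y_n = 0.445 m

Manning's equation rearranged: A R^(2/3) = nQ / (1·√S) = 0.023 × 0.0875 / (√0.00025) = 0.1273.
Try y = 0.557 m: A R^(2/3) = 0.2317 — too large.
Try y = 0.383 m: A R^(2/3) = 0.08535 — too small.
Try y = 0.445 m: A R^(2/3) = 0.1273 — matches.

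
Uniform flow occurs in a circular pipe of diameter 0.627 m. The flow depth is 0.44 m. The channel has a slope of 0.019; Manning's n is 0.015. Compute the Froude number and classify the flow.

For a circular section of diameter D = 0.627 m at depth y = 0.44 m, the central angle is θ = 2 arccos(1 − 2y/D) = 3.972 rad. Then A = (D²/8)(θ − sin θ) = 0.2315 m² and P = Dθ/2 = 1.245 m.
Hydraulic radius R = A/P = 0.2315/1.245 = 0.1859 m.
V = (1/n) R^(2/3) √S = (1/0.015) × 0.1859^(2/3) × √0.019 = 2.993 m/s. Hydraulic depth D_h = A/T = 0.2315/0.5737 = 0.4035 m.
Froude number Fr = V/√(g·D_h) = 2.993/√(9.81×0.4035) = 1.5, which is greater than 1, so the flow is supercritical.

supercritical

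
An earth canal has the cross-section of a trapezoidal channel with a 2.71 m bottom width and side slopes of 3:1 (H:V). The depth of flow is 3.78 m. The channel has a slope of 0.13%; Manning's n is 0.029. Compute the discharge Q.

Q = 105 m³/s

With bottom width b = 2.71 m and side slope z = 3: A = (b + zy)y = (2.71 + 3×3.78)×3.78 = 53.11 m²; P = b + 2y√(1+z²) = 2.71 + 2×3.78×3.162 = 26.62 m.
Hydraulic radius R = A/P = 53.11/26.62 = 1.995 m.
Manning's equation: Q = (1/n) A R^(2/3) S^(1/2) = (1/0.029) × 53.11 × 1.995^(2/3) × 0.0013^(1/2) = 105 m³/s.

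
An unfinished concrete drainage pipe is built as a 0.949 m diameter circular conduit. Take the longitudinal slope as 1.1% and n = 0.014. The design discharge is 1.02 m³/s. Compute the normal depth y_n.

Manning's equation rearranged: A R^(2/3) = nQ / (1·√S) = 0.014 × 1.02 / (√0.011) = 0.1362.
At y = 0.373 m: A R^(2/3) = 0.08846 — too small.
At y = 0.517 m: A R^(2/3) = 0.1563 — too large.
At y = 0.476 m: A R^(2/3) = 0.1363 — close enough.

y_n = 0.476 m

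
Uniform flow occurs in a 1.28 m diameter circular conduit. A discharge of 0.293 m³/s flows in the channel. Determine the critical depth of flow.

y_c = 0.282 m

At critical depth, Q² T / (g A³) = 1, i.e. A³/T = Q²/g = 0.293²/9.81 = 0.008751.
Try y = 0.352 m: A³/T = 0.02081 — too large.
Try y = 0.282 m: A³/T = 0.008769 — close enough.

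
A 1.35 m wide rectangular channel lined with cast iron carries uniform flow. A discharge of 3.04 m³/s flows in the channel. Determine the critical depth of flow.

For a rectangular channel, critical depth y_c = (q²/g)^(1/3) where q = Q/b = 3.04/1.35 = 2.252 m²/s.
So y_c = (2.252²/9.81)^(1/3) = 0.803 m.

y_c = 0.803 m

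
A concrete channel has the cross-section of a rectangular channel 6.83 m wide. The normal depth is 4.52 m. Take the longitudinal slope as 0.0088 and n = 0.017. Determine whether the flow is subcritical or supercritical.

Flow area A = b·y = 6.83 × 4.52 = 30.87 m². Wetted perimeter P = b + 2y = 6.83 + 2×4.52 = 15.87 m.
Hydraulic radius R = A/P = 30.87/15.87 = 1.945 m.
V = (1/n) R^(2/3) √S = (1/0.017) × 1.945^(2/3) × √0.0088 = 8.599 m/s. Hydraulic depth D_h = A/T = 30.87/6.83 = 4.52 m.
Froude number Fr = V/√(g·D_h) = 8.599/√(9.81×4.52) = 1.29, which is greater than 1, so the flow is supercritical.

supercritical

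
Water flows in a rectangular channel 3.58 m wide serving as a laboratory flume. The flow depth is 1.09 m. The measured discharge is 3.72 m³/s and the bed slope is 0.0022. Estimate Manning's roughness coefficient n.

n = 0.038

Flow area A = b·y = 3.58 × 1.09 = 3.902 m². Wetted perimeter P = b + 2y = 3.58 + 2×1.09 = 5.76 m.
Hydraulic radius R = A/P = 3.902/5.76 = 0.6775 m.
Rearranging Manning's equation: n = (1/Q) A R^(2/3) S^(1/2) = (1/3.72) × 3.902 × 0.6775^(2/3) × √0.0022 = 0.038.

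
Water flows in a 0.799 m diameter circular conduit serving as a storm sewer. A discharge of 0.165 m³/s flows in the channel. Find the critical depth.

At critical depth, Q² T / (g A³) = 1, i.e. A³/T = Q²/g = 0.165²/9.81 = 0.002775.
Try y = 0.166 m: A³/T = 0.0006607 — too small.
Try y = 0.287 m: A³/T = 0.005547 — too large.
Try y = 0.24 m: A³/T = 0.002778 — matches.

y_c = 0.24 m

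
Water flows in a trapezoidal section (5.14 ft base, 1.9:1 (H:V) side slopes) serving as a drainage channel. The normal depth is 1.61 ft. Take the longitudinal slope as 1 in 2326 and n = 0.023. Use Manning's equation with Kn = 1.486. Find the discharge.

With bottom width b = 5.14 ft and side slope z = 1.9: A = (b + zy)y = (5.14 + 1.9×1.61)×1.61 = 13.2 ft²; P = b + 2y√(1+z²) = 5.14 + 2×1.61×2.147 = 12.05 ft.
Hydraulic radius R = A/P = 13.2/12.05 = 1.095 ft.
Manning's equation: Q = (1.486/n) A R^(2/3) S^(1/2) = (1.486/0.023) × 13.2 × 1.095^(2/3) × 0.0004299^(1/2) = 18.8 ft³/s.

Q = 18.8 ft³/s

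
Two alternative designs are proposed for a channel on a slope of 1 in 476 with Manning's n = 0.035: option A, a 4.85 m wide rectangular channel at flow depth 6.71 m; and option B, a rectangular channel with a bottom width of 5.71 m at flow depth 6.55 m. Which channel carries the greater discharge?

Channel A: Flow area A = b·y = 4.85 × 6.71 = 32.54 m². Wetted perimeter P = b + 2y = 4.85 + 2×6.71 = 18.27 m. Hydraulic radius R = A/P = 32.54/18.27 = 1.781 m. Q_A = (1/0.035)·32.54·1.781^(2/3)·√0.002101 = 62.62 m³/s.
Channel B: Flow area A = b·y = 5.71 × 6.55 = 37.4 m². Wetted perimeter P = b + 2y = 5.71 + 2×6.55 = 18.81 m. Hydraulic radius R = A/P = 37.4/18.81 = 1.988 m. Q_B = (1/0.035)·37.4·1.988^(2/3)·√0.002101 = 77.45 m³/s.
Q_A = 62.62 m³/s vs Q_B = 77.45 m³/s, so channel B carries more.

channel B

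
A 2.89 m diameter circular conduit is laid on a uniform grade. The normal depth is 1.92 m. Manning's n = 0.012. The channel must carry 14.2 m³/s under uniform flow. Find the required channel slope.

S = 0.00171

For a circular section of diameter D = 2.89 m at depth y = 1.92 m, the central angle is θ = 2 arccos(1 − 2y/D) = 3.811 rad. Then A = (D²/8)(θ − sin θ) = 4.627 m² and P = Dθ/2 = 5.508 m.
Hydraulic radius R = A/P = 4.627/5.508 = 0.8402 m.
From Manning's equation, S = [nQ / (1 A R^(2/3))]² = [0.012 × 14.2 / (1 × 4.627 × 0.8402^(2/3))]² = 0.00171.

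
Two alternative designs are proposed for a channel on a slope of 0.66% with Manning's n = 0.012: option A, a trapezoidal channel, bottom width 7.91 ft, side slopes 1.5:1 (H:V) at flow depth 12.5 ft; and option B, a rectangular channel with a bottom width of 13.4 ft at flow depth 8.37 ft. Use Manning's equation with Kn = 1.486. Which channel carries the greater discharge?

channel A

Channel A: With bottom width b = 7.91 ft and side slope z = 1.5: A = (b + zy)y = (7.91 + 1.5×12.5)×12.5 = 333.2 ft²; P = b + 2y√(1+z²) = 7.91 + 2×12.5×1.803 = 52.98 ft. Hydraulic radius R = A/P = 333.2/52.98 = 6.29 ft. Q_A = (1.486/0.012)·333.2·6.29^(2/3)·√0.0066 = 11420 ft³/s.
Channel B: Flow area A = b·y = 13.4 × 8.37 = 112.2 ft². Wetted perimeter P = b + 2y = 13.4 + 2×8.37 = 30.14 ft. Hydraulic radius R = A/P = 112.2/30.14 = 3.721 ft. Q_B = (1.486/0.012)·112.2·3.721^(2/3)·√0.0066 = 2710 ft³/s.
Q_A = 11420 ft³/s vs Q_B = 2710 ft³/s, so channel A carries more.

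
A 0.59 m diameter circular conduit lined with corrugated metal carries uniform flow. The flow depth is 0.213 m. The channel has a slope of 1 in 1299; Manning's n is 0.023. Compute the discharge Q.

Q = 0.0257 m³/s

For a circular section of diameter D = 0.59 m at depth y = 0.213 m, the central angle is θ = 2 arccos(1 − 2y/D) = 2.578 rad. Then A = (D²/8)(θ − sin θ) = 0.08895 m² and P = Dθ/2 = 0.7606 m.
Hydraulic radius R = A/P = 0.08895/0.7606 = 0.1169 m.
Manning's equation: Q = (1/n) A R^(2/3) S^(1/2) = (1/0.023) × 0.08895 × 0.1169^(2/3) × 0.0007698^(1/2) = 0.0257 m³/s.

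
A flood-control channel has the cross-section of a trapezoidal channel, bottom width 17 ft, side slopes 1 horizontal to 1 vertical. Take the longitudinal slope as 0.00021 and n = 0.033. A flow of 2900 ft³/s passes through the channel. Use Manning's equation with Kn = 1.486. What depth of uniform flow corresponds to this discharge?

y_n = 22.6 ft

Manning's equation rearranged: A R^(2/3) = nQ / (1.486·√S) = 0.033 × 2900 / (1.486 × √0.00021) = 4444.
At y = 25.7 ft: A R^(2/3) = 5827 — over.
At y = 16.6 ft: A R^(2/3) = 2363 — short.
At y = 22.6 ft: A R^(2/3) = 4442 — close enough.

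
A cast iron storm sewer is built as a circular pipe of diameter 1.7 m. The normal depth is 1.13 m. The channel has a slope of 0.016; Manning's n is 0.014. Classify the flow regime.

supercritical

For a circular section of diameter D = 1.7 m at depth y = 1.13 m, the central angle is θ = 2 arccos(1 − 2y/D) = 3.813 rad. Then A = (D²/8)(θ − sin θ) = 1.602 m² and P = Dθ/2 = 3.241 m.
Hydraulic radius R = A/P = 1.602/3.241 = 0.4943 m.
V = (1/n) R^(2/3) √S = (1/0.014) × 0.4943^(2/3) × √0.016 = 5.649 m/s. Hydraulic depth D_h = A/T = 1.602/1.605 = 0.9981 m.
Froude number Fr = V/√(g·D_h) = 5.649/√(9.81×0.9981) = 1.81, which is greater than 1, so the flow is supercritical.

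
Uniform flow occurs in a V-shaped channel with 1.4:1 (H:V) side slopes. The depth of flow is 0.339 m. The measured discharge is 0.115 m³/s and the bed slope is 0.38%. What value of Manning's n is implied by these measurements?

n = 0.023

For a triangular section with side slope z = 1.4: A = zy² = 1.4×0.339² = 0.1609 m²; P = 2y√(1+z²) = 2×0.339×1.72 = 1.166 m.
Hydraulic radius R = A/P = 0.1609/1.166 = 0.1379 m.
Rearranging Manning's equation: n = (1/Q) A R^(2/3) S^(1/2) = (1/0.115) × 0.1609 × 0.1379^(2/3) × √0.0038 = 0.023.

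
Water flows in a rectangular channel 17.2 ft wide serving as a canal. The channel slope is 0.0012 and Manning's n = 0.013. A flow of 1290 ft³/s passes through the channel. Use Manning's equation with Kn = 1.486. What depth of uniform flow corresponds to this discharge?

Manning's equation rearranged: A R^(2/3) = nQ / (1.486·√S) = 0.013 × 1290 / (1.486 × √0.0012) = 325.8.
At y = 5.67 ft: A R^(2/3) = 221.2 — too small.
At y = 7.51 ft: A R^(2/3) = 326 — close enough.

y_n = 7.51 ft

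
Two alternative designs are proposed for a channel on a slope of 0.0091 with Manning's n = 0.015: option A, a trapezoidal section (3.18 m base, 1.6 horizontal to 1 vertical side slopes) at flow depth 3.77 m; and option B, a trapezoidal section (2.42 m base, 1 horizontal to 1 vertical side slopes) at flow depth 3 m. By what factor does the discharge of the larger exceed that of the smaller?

Channel A: With bottom width b = 3.18 m and side slope z = 1.6: A = (b + zy)y = (3.18 + 1.6×3.77)×3.77 = 34.73 m²; P = b + 2y√(1+z²) = 3.18 + 2×3.77×1.887 = 17.41 m. Hydraulic radius R = A/P = 34.73/17.41 = 1.995 m. Q_A = (1/0.015)·34.73·1.995^(2/3)·√0.0091 = 350 m³/s.
Channel B: With bottom width b = 2.42 m and side slope z = 1: A = (b + zy)y = (2.42 + 1×3)×3 = 16.26 m²; P = b + 2y√(1+z²) = 2.42 + 2×3×1.414 = 10.91 m. Hydraulic radius R = A/P = 16.26/10.91 = 1.491 m. Q_B = (1/0.015)·16.26·1.491^(2/3)·√0.0091 = 135 m³/s.
The larger discharge is 350 m³/s and the smaller is 135 m³/s; the ratio is 2.59.

2.59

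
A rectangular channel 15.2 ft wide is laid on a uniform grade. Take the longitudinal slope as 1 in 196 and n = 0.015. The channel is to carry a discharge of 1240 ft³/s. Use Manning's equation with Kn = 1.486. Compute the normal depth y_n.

y_n = 5.37 ft

Manning's equation rearranged: A R^(2/3) = nQ / (1.486·√S) = 0.015 × 1240 / (1.486 × √0.005102) = 175.2.
Try y = 4.35 ft: A R^(2/3) = 130.3 — short.
Try y = 5.37 ft: A R^(2/3) = 175.3 — close enough.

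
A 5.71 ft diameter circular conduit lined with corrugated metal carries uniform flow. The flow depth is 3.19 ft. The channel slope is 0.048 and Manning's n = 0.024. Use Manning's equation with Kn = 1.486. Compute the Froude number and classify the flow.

For a circular section of diameter D = 5.71 ft at depth y = 3.19 ft, the central angle is θ = 2 arccos(1 − 2y/D) = 3.377 rad. Then A = (D²/8)(θ − sin θ) = 14.71 ft² and P = Dθ/2 = 9.641 ft.
Hydraulic radius R = A/P = 14.71/9.641 = 1.526 ft.
V = (1.486/n) R^(2/3) √S = (1.486/0.024) × 1.526^(2/3) × √0.048 = 17.98 ft/s. Hydraulic depth D_h = A/T = 14.71/5.671 = 2.594 ft.
Froude number Fr = V/√(g·D_h) = 17.98/√(32.2×2.594) = 1.97, which is greater than 1, so the flow is supercritical.

supercritical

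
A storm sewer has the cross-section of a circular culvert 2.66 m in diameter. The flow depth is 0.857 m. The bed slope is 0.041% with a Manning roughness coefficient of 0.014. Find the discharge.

Q = 1.38 m³/s

For a circular section of diameter D = 2.66 m at depth y = 0.857 m, the central angle is θ = 2 arccos(1 − 2y/D) = 2.414 rad. Then A = (D²/8)(θ − sin θ) = 1.547 m² and P = Dθ/2 = 3.211 m.
Hydraulic radius R = A/P = 1.547/3.211 = 0.4819 m.
Manning's equation: Q = (1/n) A R^(2/3) S^(1/2) = (1/0.014) × 1.547 × 0.4819^(2/3) × 0.00041^(1/2) = 1.38 m³/s.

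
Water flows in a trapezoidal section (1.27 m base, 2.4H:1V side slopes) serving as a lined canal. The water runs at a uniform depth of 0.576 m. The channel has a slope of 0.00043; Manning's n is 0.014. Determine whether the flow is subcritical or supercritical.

subcritical

With bottom width b = 1.27 m and side slope z = 2.4: A = (b + zy)y = (1.27 + 2.4×0.576)×0.576 = 1.528 m²; P = b + 2y√(1+z²) = 1.27 + 2×0.576×2.6 = 4.265 m.
Hydraulic radius R = A/P = 1.528/4.265 = 0.3582 m.
V = (1/n) R^(2/3) √S = (1/0.014) × 0.3582^(2/3) × √0.00043 = 0.7471 m/s. Hydraulic depth D_h = A/T = 1.528/4.035 = 0.3787 m.
Froude number Fr = V/√(g·D_h) = 0.7471/√(9.81×0.3787) = 0.388, which is less than 1, so the flow is subcritical.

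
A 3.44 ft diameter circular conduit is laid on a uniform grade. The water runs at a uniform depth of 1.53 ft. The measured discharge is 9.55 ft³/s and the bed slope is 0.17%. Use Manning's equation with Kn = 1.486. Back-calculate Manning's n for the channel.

For a circular section of diameter D = 3.44 ft at depth y = 1.53 ft, the central angle is θ = 2 arccos(1 − 2y/D) = 2.92 rad. Then A = (D²/8)(θ − sin θ) = 3.995 ft² and P = Dθ/2 = 5.023 ft.
Hydraulic radius R = A/P = 3.995/5.023 = 0.7953 ft.
Rearranging Manning's equation: n = (1.486/Q) A R^(2/3) S^(1/2) = (1.486/9.55) × 3.995 × 0.7953^(2/3) × √0.0017 = 0.022.

n = 0.022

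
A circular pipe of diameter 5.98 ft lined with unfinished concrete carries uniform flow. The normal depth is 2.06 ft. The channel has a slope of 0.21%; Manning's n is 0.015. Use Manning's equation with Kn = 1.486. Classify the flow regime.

subcritical

For a circular section of diameter D = 5.98 ft at depth y = 2.06 ft, the central angle is θ = 2 arccos(1 − 2y/D) = 2.509 rad. Then A = (D²/8)(θ − sin θ) = 8.573 ft² and P = Dθ/2 = 7.502 ft.
Hydraulic radius R = A/P = 8.573/7.502 = 1.143 ft.
V = (1.486/n) R^(2/3) √S = (1.486/0.015) × 1.143^(2/3) × √0.0021 = 4.962 ft/s. Hydraulic depth D_h = A/T = 8.573/5.683 = 1.508 ft.
Froude number Fr = V/√(g·D_h) = 4.962/√(32.2×1.508) = 0.712, which is less than 1, so the flow is subcritical.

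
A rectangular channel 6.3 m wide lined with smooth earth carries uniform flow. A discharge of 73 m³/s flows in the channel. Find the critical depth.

y_c = 2.39 m

For a rectangular channel, critical depth y_c = (q²/g)^(1/3) where q = Q/b = 73/6.3 = 11.59 m²/s.
So y_c = (11.59²/9.81)^(1/3) = 2.39 m.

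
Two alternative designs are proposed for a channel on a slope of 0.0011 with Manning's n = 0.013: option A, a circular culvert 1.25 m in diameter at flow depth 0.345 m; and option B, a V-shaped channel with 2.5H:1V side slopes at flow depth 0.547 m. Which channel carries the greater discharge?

channel B

Channel A: For a circular section of diameter D = 1.25 m at depth y = 0.345 m, the central angle is θ = 2 arccos(1 − 2y/D) = 2.213 rad. Then A = (D²/8)(θ − sin θ) = 0.2757 m² and P = Dθ/2 = 1.383 m. Hydraulic radius R = A/P = 0.2757/1.383 = 0.1994 m. Q_A = (1/0.013)·0.2757·0.1994^(2/3)·√0.0011 = 0.24 m³/s.
Channel B: For a triangular section with side slope z = 2.5: A = zy² = 2.5×0.547² = 0.748 m²; P = 2y√(1+z²) = 2×0.547×2.693 = 2.946 m. Hydraulic radius R = A/P = 0.748/2.946 = 0.2539 m. Q_B = (1/0.013)·0.748·0.2539^(2/3)·√0.0011 = 0.7653 m³/s.
Q_A = 0.24 m³/s vs Q_B = 0.7653 m³/s, so channel B carries more.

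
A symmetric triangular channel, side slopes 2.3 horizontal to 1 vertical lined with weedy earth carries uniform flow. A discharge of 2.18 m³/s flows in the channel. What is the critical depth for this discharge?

At critical depth, Q² T / (g A³) = 1, i.e. A³/T = Q²/g = 2.18²/9.81 = 0.4844.
At y = 0.565 m: A³/T = 0.1523 — short.
At y = 0.826 m: A³/T = 1.017 — over.
At y = 0.712 m: A³/T = 0.484 — matches.

y_c = 0.712 m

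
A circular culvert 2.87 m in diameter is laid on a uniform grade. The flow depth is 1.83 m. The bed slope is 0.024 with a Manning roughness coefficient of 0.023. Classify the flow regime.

supercritical

For a circular section of diameter D = 2.87 m at depth y = 1.83 m, the central angle is θ = 2 arccos(1 − 2y/D) = 3.699 rad. Then A = (D²/8)(θ − sin θ) = 4.354 m² and P = Dθ/2 = 5.309 m.
Hydraulic radius R = A/P = 4.354/5.309 = 0.8202 m.
V = (1/n) R^(2/3) √S = (1/0.023) × 0.8202^(2/3) × √0.024 = 5.902 m/s. Hydraulic depth D_h = A/T = 4.354/2.759 = 1.578 m.
Froude number Fr = V/√(g·D_h) = 5.902/√(9.81×1.578) = 1.5, which is greater than 1, so the flow is supercritical.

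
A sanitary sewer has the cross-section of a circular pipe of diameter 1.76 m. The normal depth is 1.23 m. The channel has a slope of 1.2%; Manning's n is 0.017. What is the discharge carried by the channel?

Q = 7.58 m³/s

For a circular section of diameter D = 1.76 m at depth y = 1.23 m, the central angle is θ = 2 arccos(1 − 2y/D) = 3.96 rad. Then A = (D²/8)(θ − sin θ) = 1.816 m² and P = Dθ/2 = 3.485 m.
Hydraulic radius R = A/P = 1.816/3.485 = 0.5211 m.
Manning's equation: Q = (1/n) A R^(2/3) S^(1/2) = (1/0.017) × 1.816 × 0.5211^(2/3) × 0.012^(1/2) = 7.58 m³/s.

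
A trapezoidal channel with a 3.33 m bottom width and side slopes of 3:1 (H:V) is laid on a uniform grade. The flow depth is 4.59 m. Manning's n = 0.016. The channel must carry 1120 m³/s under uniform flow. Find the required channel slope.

S = 0.016

With bottom width b = 3.33 m and side slope z = 3: A = (b + zy)y = (3.33 + 3×4.59)×4.59 = 78.49 m²; P = b + 2y√(1+z²) = 3.33 + 2×4.59×3.162 = 32.36 m.
Hydraulic radius R = A/P = 78.49/32.36 = 2.426 m.
From Manning's equation, S = [nQ / (1 A R^(2/3))]² = [0.016 × 1120 / (1 × 78.49 × 2.426^(2/3))]² = 0.016.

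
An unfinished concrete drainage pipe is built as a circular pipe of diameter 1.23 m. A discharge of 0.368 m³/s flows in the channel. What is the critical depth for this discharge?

At critical depth, Q² T / (g A³) = 1, i.e. A³/T = Q²/g = 0.368²/9.81 = 0.0138.
At y = 0.272 m: A³/T = 0.007291 — low.
At y = 0.366 m: A³/T = 0.02316 — high.
At y = 0.32 m: A³/T = 0.01374 — close enough.

y_c = 0.32 m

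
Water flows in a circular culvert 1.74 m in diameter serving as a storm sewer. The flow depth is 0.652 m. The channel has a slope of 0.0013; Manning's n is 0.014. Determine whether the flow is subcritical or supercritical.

For a circular section of diameter D = 1.74 m at depth y = 0.652 m, the central angle is θ = 2 arccos(1 − 2y/D) = 2.635 rad. Then A = (D²/8)(θ − sin θ) = 0.8136 m² and P = Dθ/2 = 2.292 m.
Hydraulic radius R = A/P = 0.8136/2.292 = 0.3549 m.
V = (1/n) R^(2/3) √S = (1/0.014) × 0.3549^(2/3) × √0.0013 = 1.291 m/s. Hydraulic depth D_h = A/T = 0.8136/1.684 = 0.483 m.
Froude number Fr = V/√(g·D_h) = 1.291/√(9.81×0.483) = 0.593, which is less than 1, so the flow is subcritical.

subcritical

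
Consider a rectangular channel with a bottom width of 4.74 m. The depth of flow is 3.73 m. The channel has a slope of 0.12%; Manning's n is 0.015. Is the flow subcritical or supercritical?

Flow area A = b·y = 4.74 × 3.73 = 17.68 m². Wetted perimeter P = b + 2y = 4.74 + 2×3.73 = 12.2 m.
Hydraulic radius R = A/P = 17.68/12.2 = 1.449 m.
V = (1/n) R^(2/3) √S = (1/0.015) × 1.449^(2/3) × √0.0012 = 2.957 m/s. Hydraulic depth D_h = A/T = 17.68/4.74 = 3.73 m.
Froude number Fr = V/√(g·D_h) = 2.957/√(9.81×3.73) = 0.489, which is less than 1, so the flow is subcritical.

subcritical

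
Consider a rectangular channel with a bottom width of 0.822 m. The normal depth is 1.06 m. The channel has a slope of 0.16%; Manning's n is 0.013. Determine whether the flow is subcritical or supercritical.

subcritical

Flow area A = b·y = 0.822 × 1.06 = 0.8713 m². Wetted perimeter P = b + 2y = 0.822 + 2×1.06 = 2.942 m.
Hydraulic radius R = A/P = 0.8713/2.942 = 0.2962 m.
V = (1/n) R^(2/3) √S = (1/0.013) × 0.2962^(2/3) × √0.0016 = 1.367 m/s. Hydraulic depth D_h = A/T = 0.8713/0.822 = 1.06 m.
Froude number Fr = V/√(g·D_h) = 1.367/√(9.81×1.06) = 0.424, which is less than 1, so the flow is subcritical.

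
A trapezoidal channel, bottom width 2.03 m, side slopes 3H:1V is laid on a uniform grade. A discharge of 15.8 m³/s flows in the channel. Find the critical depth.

At critical depth, Q² T / (g A³) = 1, i.e. A³/T = Q²/g = 15.8²/9.81 = 25.45.
Try y = 0.85 m: A³/T = 8.275 — short.
Try y = 1.26 m: A³/T = 40.91 — over.
Try y = 1.12 m: A³/T = 25.14 — close enough.

y_c = 1.12 m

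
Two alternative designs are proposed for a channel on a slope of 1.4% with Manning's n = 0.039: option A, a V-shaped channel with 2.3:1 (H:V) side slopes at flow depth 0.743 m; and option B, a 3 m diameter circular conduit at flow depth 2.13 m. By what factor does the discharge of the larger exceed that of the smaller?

8.03

Channel A: For a triangular section with side slope z = 2.3: A = zy² = 2.3×0.743² = 1.27 m²; P = 2y√(1+z²) = 2×0.743×2.508 = 3.727 m. Hydraulic radius R = A/P = 1.27/3.727 = 0.3407 m. Q_A = (1/0.039)·1.27·0.3407^(2/3)·√0.014 = 1.879 m³/s.
Channel B: For a circular section of diameter D = 3 m at depth y = 2.13 m, the central angle is θ = 2 arccos(1 − 2y/D) = 4.008 rad. Then A = (D²/8)(θ − sin θ) = 5.367 m² and P = Dθ/2 = 6.013 m. Hydraulic radius R = A/P = 5.367/6.013 = 0.8926 m. Q_B = (1/0.039)·5.367·0.8926^(2/3)·√0.014 = 15.1 m³/s.
The larger discharge is 15.1 m³/s and the smaller is 1.879 m³/s; the ratio is 8.03.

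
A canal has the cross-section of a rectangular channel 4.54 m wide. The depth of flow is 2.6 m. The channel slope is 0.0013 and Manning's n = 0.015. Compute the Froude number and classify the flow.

subcritical

Flow area A = b·y = 4.54 × 2.6 = 11.8 m². Wetted perimeter P = b + 2y = 4.54 + 2×2.6 = 9.74 m.
Hydraulic radius R = A/P = 11.8/9.74 = 1.212 m.
V = (1/n) R^(2/3) √S = (1/0.015) × 1.212^(2/3) × √0.0013 = 2.732 m/s. Hydraulic depth D_h = A/T = 11.8/4.54 = 2.6 m.
Froude number Fr = V/√(g·D_h) = 2.732/√(9.81×2.6) = 0.541, which is less than 1, so the flow is subcritical.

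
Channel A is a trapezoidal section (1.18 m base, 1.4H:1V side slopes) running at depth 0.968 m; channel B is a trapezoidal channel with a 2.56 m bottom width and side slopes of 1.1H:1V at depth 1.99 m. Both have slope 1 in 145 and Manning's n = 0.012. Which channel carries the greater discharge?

channel B

Channel A: With bottom width b = 1.18 m and side slope z = 1.4: A = (b + zy)y = (1.18 + 1.4×0.968)×0.968 = 2.454 m²; P = b + 2y√(1+z²) = 1.18 + 2×0.968×1.72 = 4.511 m. Hydraulic radius R = A/P = 2.454/4.511 = 0.544 m. Q_A = (1/0.012)·2.454·0.544^(2/3)·√0.006897 = 11.32 m³/s.
Channel B: With bottom width b = 2.56 m and side slope z = 1.1: A = (b + zy)y = (2.56 + 1.1×1.99)×1.99 = 9.451 m²; P = b + 2y√(1+z²) = 2.56 + 2×1.99×1.487 = 8.477 m. Hydraulic radius R = A/P = 9.451/8.477 = 1.115 m. Q_B = (1/0.012)·9.451·1.115^(2/3)·√0.006897 = 70.32 m³/s.
Q_A = 11.32 m³/s vs Q_B = 70.32 m³/s, so channel B carries more.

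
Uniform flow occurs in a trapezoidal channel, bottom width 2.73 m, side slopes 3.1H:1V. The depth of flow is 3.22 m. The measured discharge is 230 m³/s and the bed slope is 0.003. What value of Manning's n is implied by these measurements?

n = 0.014

With bottom width b = 2.73 m and side slope z = 3.1: A = (b + zy)y = (2.73 + 3.1×3.22)×3.22 = 40.93 m²; P = b + 2y√(1+z²) = 2.73 + 2×3.22×3.257 = 23.71 m.
Hydraulic radius R = A/P = 40.93/23.71 = 1.727 m.
Rearranging Manning's equation: n = (1/Q) A R^(2/3) S^(1/2) = (1/230) × 40.93 × 1.727^(2/3) × √0.003 = 0.014.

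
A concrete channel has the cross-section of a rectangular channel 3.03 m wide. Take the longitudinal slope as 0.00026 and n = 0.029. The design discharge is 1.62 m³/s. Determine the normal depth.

Manning's equation rearranged: A R^(2/3) = nQ / (1·√S) = 0.029 × 1.62 / (√0.00026) = 2.914.
Try y = 1.53 m: A R^(2/3) = 3.865 — too large.
Try y = 1.12 m: A R^(2/3) = 2.531 — too small.
Try y = 1.24 m: A R^(2/3) = 2.911 — ≈ 2.914.

y_n = 1.24 m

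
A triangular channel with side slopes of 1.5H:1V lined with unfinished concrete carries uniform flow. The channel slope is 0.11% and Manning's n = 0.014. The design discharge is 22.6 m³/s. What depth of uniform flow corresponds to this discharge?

y_n = 2.49 m

Manning's equation rearranged: A R^(2/3) = nQ / (1·√S) = 0.014 × 22.6 / (√0.0011) = 9.54.
At y = 2.06 m: A R^(2/3) = 5.743 — short.
At y = 2.79 m: A R^(2/3) = 12.9 — over.
At y = 2.49 m: A R^(2/3) = 9.521 — matches.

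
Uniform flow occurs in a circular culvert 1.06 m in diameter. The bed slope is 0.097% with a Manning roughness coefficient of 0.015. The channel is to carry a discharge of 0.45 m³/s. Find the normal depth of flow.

y_n = 0.589 m

Manning's equation rearranged: A R^(2/3) = nQ / (1·√S) = 0.015 × 0.45 / (√0.00097) = 0.2167.
At y = 0.51 m: A R^(2/3) = 0.1704 — short.
At y = 0.685 m: A R^(2/3) = 0.2731 — over.
At y = 0.589 m: A R^(2/3) = 0.2168 — matches.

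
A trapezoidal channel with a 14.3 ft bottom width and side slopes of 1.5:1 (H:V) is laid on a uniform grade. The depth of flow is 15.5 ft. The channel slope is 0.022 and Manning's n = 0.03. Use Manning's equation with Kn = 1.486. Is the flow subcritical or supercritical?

supercritical

With bottom width b = 14.3 ft and side slope z = 1.5: A = (b + zy)y = (14.3 + 1.5×15.5)×15.5 = 582 ft²; P = b + 2y√(1+z²) = 14.3 + 2×15.5×1.803 = 70.19 ft.
Hydraulic radius R = A/P = 582/70.19 = 8.293 ft.
V = (1.486/n) R^(2/3) √S = (1.486/0.03) × 8.293^(2/3) × √0.022 = 30.1 ft/s. Hydraulic depth D_h = A/T = 582/60.8 = 9.573 ft.
Froude number Fr = V/√(g·D_h) = 30.1/√(32.2×9.573) = 1.71, which is greater than 1, so the flow is supercritical.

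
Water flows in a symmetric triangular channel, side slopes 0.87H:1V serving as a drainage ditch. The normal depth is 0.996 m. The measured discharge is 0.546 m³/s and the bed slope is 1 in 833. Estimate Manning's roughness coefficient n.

For a triangular section with side slope z = 0.87: A = zy² = 0.87×0.996² = 0.8631 m²; P = 2y√(1+z²) = 2×0.996×1.325 = 2.64 m.
Hydraulic radius R = A/P = 0.8631/2.64 = 0.3269 m.
Rearranging Manning's equation: n = (1/Q) A R^(2/3) S^(1/2) = (1/0.546) × 0.8631 × 0.3269^(2/3) × √0.0012 = 0.026.

n = 0.026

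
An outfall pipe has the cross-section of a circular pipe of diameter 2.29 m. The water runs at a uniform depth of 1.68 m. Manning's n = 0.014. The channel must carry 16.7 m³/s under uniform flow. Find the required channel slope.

For a circular section of diameter D = 2.29 m at depth y = 1.68 m, the central angle is θ = 2 arccos(1 − 2y/D) = 4.114 rad. Then A = (D²/8)(θ − sin θ) = 3.238 m² and P = Dθ/2 = 4.71 m.
Hydraulic radius R = A/P = 3.238/4.71 = 0.6875 m.
From Manning's equation, S = [nQ / (1 A R^(2/3))]² = [0.014 × 16.7 / (1 × 3.238 × 0.6875^(2/3))]² = 0.00859.

S = 0.00859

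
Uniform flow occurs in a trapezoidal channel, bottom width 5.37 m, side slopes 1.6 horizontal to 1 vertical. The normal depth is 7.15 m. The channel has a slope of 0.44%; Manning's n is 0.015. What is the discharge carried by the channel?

Q = 1270 m³/s

With bottom width b = 5.37 m and side slope z = 1.6: A = (b + zy)y = (5.37 + 1.6×7.15)×7.15 = 120.2 m²; P = b + 2y√(1+z²) = 5.37 + 2×7.15×1.887 = 32.35 m.
Hydraulic radius R = A/P = 120.2/32.35 = 3.715 m.
Manning's equation: Q = (1/n) A R^(2/3) S^(1/2) = (1/0.015) × 120.2 × 3.715^(2/3) × 0.0044^(1/2) = 1270 m³/s.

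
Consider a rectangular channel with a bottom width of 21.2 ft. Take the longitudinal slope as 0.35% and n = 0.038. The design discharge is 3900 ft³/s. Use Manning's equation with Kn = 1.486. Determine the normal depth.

y_n = 21.5 ft

Manning's equation rearranged: A R^(2/3) = nQ / (1.486·√S) = 0.038 × 3900 / (1.486 × √0.0035) = 1686.
At y = 23.3 ft: A R^(2/3) = 1856 — over.
At y = 17.9 ft: A R^(2/3) = 1343 — short.
At y = 21.5 ft: A R^(2/3) = 1684 — matches.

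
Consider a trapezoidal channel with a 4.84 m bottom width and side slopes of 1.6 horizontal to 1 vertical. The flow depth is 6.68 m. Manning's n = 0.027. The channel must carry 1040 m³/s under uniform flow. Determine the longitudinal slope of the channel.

S = 0.014

With bottom width b = 4.84 m and side slope z = 1.6: A = (b + zy)y = (4.84 + 1.6×6.68)×6.68 = 103.7 m²; P = b + 2y√(1+z²) = 4.84 + 2×6.68×1.887 = 30.05 m.
Hydraulic radius R = A/P = 103.7/30.05 = 3.452 m.
From Manning's equation, S = [nQ / (1 A R^(2/3))]² = [0.027 × 1040 / (1 × 103.7 × 3.452^(2/3))]² = 0.014.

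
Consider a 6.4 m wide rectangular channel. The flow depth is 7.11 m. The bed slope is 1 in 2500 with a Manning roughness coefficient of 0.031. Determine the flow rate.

Flow area A = b·y = 6.4 × 7.11 = 45.5 m². Wetted perimeter P = b + 2y = 6.4 + 2×7.11 = 20.62 m.
Hydraulic radius R = A/P = 45.5/20.62 = 2.207 m.
Manning's equation: Q = (1/n) A R^(2/3) S^(1/2) = (1/0.031) × 45.5 × 2.207^(2/3) × 0.0004^(1/2) = 49.8 m³/s.

Q = 49.8 m³/s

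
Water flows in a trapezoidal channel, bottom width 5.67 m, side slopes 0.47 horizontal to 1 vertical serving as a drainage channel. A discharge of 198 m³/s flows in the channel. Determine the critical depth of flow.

y_c = 4.39 m

At critical depth, Q² T / (g A³) = 1, i.e. A³/T = Q²/g = 198²/9.81 = 3996.
At y = 3 m: A³/T = 1129 — too small.
At y = 4.39 m: A³/T = 3994 — ≈ 3996.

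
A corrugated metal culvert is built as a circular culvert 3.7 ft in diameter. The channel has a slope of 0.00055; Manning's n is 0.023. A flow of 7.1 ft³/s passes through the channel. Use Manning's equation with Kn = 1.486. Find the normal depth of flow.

Manning's equation rearranged: A R^(2/3) = nQ / (1.486·√S) = 0.023 × 7.1 / (1.486 × √0.00055) = 4.686.
At y = 1.47 ft: A R^(2/3) = 3.397 — low.
At y = 2.18 ft: A R^(2/3) = 6.668 — high.
At y = 1.76 ft: A R^(2/3) = 4.685 — matches.

y_n = 1.76 ft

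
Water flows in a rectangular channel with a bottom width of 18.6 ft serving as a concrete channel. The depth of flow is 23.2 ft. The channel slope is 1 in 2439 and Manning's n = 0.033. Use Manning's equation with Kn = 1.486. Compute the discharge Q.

Q = 1390 ft³/s

Flow area A = b·y = 18.6 × 23.2 = 431.5 ft². Wetted perimeter P = b + 2y = 18.6 + 2×23.2 = 65 ft.
Hydraulic radius R = A/P = 431.5/65 = 6.639 ft.
Manning's equation: Q = (1.486/n) A R^(2/3) S^(1/2) = (1.486/0.033) × 431.5 × 6.639^(2/3) × 0.00041^(1/2) = 1390 ft³/s.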